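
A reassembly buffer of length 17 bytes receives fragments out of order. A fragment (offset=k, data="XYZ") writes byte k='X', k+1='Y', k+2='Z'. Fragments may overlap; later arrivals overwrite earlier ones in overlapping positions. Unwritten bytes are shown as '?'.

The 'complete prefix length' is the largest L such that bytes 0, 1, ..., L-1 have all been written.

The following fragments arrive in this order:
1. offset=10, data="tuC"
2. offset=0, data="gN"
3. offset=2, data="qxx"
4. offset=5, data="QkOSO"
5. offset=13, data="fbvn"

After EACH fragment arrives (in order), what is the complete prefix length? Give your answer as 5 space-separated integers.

Fragment 1: offset=10 data="tuC" -> buffer=??????????tuC???? -> prefix_len=0
Fragment 2: offset=0 data="gN" -> buffer=gN????????tuC???? -> prefix_len=2
Fragment 3: offset=2 data="qxx" -> buffer=gNqxx?????tuC???? -> prefix_len=5
Fragment 4: offset=5 data="QkOSO" -> buffer=gNqxxQkOSOtuC???? -> prefix_len=13
Fragment 5: offset=13 data="fbvn" -> buffer=gNqxxQkOSOtuCfbvn -> prefix_len=17

Answer: 0 2 5 13 17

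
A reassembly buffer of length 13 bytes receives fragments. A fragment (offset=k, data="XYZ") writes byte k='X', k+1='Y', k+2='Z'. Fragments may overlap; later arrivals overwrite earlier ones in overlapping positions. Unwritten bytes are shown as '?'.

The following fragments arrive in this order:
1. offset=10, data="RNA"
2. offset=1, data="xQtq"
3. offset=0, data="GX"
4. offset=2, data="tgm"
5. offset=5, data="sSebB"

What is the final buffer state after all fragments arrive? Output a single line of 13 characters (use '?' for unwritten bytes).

Fragment 1: offset=10 data="RNA" -> buffer=??????????RNA
Fragment 2: offset=1 data="xQtq" -> buffer=?xQtq?????RNA
Fragment 3: offset=0 data="GX" -> buffer=GXQtq?????RNA
Fragment 4: offset=2 data="tgm" -> buffer=GXtgm?????RNA
Fragment 5: offset=5 data="sSebB" -> buffer=GXtgmsSebBRNA

Answer: GXtgmsSebBRNA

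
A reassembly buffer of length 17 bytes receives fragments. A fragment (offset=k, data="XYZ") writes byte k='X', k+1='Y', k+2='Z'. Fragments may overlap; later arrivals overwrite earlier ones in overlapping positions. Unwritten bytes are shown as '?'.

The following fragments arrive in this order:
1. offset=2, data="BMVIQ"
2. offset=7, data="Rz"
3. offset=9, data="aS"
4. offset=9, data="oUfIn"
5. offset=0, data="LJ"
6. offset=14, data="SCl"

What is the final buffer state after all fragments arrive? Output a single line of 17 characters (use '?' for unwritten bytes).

Fragment 1: offset=2 data="BMVIQ" -> buffer=??BMVIQ??????????
Fragment 2: offset=7 data="Rz" -> buffer=??BMVIQRz????????
Fragment 3: offset=9 data="aS" -> buffer=??BMVIQRzaS??????
Fragment 4: offset=9 data="oUfIn" -> buffer=??BMVIQRzoUfIn???
Fragment 5: offset=0 data="LJ" -> buffer=LJBMVIQRzoUfIn???
Fragment 6: offset=14 data="SCl" -> buffer=LJBMVIQRzoUfInSCl

Answer: LJBMVIQRzoUfInSCl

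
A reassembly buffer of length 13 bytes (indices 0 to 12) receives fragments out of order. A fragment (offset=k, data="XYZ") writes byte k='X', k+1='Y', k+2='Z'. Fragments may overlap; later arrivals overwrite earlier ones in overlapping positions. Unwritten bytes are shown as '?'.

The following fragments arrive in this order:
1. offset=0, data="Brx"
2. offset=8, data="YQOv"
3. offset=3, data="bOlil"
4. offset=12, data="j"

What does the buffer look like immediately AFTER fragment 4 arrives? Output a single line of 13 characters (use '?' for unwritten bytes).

Fragment 1: offset=0 data="Brx" -> buffer=Brx??????????
Fragment 2: offset=8 data="YQOv" -> buffer=Brx?????YQOv?
Fragment 3: offset=3 data="bOlil" -> buffer=BrxbOlilYQOv?
Fragment 4: offset=12 data="j" -> buffer=BrxbOlilYQOvj

Answer: BrxbOlilYQOvj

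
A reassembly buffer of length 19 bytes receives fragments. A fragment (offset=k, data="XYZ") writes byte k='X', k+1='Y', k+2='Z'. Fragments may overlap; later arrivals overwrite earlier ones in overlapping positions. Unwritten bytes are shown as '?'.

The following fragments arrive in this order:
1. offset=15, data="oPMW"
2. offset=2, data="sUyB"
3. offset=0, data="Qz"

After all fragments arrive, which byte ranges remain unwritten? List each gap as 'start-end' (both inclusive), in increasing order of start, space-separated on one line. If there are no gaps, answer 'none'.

Answer: 6-14

Derivation:
Fragment 1: offset=15 len=4
Fragment 2: offset=2 len=4
Fragment 3: offset=0 len=2
Gaps: 6-14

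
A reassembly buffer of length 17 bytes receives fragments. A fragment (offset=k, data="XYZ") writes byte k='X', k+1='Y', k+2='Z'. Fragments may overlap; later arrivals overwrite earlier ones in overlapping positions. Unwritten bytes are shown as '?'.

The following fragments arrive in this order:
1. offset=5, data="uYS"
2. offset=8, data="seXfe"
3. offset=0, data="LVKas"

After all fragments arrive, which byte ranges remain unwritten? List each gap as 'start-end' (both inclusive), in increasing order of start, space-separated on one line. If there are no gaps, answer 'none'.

Fragment 1: offset=5 len=3
Fragment 2: offset=8 len=5
Fragment 3: offset=0 len=5
Gaps: 13-16

Answer: 13-16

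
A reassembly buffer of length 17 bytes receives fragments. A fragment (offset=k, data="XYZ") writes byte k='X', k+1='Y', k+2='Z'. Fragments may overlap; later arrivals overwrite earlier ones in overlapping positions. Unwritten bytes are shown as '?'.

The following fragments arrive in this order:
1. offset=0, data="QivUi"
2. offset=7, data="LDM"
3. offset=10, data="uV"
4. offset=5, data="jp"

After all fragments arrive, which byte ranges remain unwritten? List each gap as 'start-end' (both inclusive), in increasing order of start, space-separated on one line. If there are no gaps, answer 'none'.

Answer: 12-16

Derivation:
Fragment 1: offset=0 len=5
Fragment 2: offset=7 len=3
Fragment 3: offset=10 len=2
Fragment 4: offset=5 len=2
Gaps: 12-16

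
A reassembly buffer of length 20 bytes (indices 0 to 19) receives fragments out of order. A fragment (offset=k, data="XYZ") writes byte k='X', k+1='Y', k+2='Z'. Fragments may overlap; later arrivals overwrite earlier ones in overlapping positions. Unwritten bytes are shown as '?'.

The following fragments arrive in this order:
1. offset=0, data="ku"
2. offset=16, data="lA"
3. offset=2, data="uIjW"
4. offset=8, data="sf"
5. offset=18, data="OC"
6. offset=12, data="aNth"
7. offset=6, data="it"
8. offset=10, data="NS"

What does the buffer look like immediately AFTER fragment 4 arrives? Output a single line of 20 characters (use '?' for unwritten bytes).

Fragment 1: offset=0 data="ku" -> buffer=ku??????????????????
Fragment 2: offset=16 data="lA" -> buffer=ku??????????????lA??
Fragment 3: offset=2 data="uIjW" -> buffer=kuuIjW??????????lA??
Fragment 4: offset=8 data="sf" -> buffer=kuuIjW??sf??????lA??

Answer: kuuIjW??sf??????lA??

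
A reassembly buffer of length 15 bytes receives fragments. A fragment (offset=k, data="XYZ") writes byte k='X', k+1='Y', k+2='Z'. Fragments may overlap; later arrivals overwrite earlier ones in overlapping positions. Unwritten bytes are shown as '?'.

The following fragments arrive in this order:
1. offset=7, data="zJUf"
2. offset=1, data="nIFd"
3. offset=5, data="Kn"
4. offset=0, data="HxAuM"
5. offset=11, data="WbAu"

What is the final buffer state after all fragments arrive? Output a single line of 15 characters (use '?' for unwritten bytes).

Answer: HxAuMKnzJUfWbAu

Derivation:
Fragment 1: offset=7 data="zJUf" -> buffer=???????zJUf????
Fragment 2: offset=1 data="nIFd" -> buffer=?nIFd??zJUf????
Fragment 3: offset=5 data="Kn" -> buffer=?nIFdKnzJUf????
Fragment 4: offset=0 data="HxAuM" -> buffer=HxAuMKnzJUf????
Fragment 5: offset=11 data="WbAu" -> buffer=HxAuMKnzJUfWbAu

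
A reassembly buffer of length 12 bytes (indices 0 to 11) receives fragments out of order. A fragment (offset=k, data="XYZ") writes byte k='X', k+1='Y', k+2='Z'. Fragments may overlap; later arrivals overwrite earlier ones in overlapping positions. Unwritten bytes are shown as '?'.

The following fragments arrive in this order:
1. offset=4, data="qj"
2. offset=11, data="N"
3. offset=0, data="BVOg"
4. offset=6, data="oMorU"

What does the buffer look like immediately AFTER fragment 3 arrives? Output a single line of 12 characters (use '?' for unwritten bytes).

Answer: BVOgqj?????N

Derivation:
Fragment 1: offset=4 data="qj" -> buffer=????qj??????
Fragment 2: offset=11 data="N" -> buffer=????qj?????N
Fragment 3: offset=0 data="BVOg" -> buffer=BVOgqj?????N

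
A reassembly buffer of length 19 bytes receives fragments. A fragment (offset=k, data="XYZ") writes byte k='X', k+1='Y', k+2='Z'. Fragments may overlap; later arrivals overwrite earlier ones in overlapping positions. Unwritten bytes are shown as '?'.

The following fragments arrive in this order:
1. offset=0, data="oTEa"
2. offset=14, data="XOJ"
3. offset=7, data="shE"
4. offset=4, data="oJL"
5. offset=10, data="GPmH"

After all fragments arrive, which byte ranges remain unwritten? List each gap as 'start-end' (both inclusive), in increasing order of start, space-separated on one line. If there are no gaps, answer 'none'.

Fragment 1: offset=0 len=4
Fragment 2: offset=14 len=3
Fragment 3: offset=7 len=3
Fragment 4: offset=4 len=3
Fragment 5: offset=10 len=4
Gaps: 17-18

Answer: 17-18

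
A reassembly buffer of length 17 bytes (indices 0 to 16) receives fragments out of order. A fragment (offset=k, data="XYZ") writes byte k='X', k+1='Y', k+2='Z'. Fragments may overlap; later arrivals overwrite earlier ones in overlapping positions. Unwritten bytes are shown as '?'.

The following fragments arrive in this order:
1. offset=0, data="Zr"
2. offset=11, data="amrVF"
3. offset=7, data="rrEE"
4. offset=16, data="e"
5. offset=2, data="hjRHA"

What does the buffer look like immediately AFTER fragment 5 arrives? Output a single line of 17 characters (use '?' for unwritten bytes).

Fragment 1: offset=0 data="Zr" -> buffer=Zr???????????????
Fragment 2: offset=11 data="amrVF" -> buffer=Zr?????????amrVF?
Fragment 3: offset=7 data="rrEE" -> buffer=Zr?????rrEEamrVF?
Fragment 4: offset=16 data="e" -> buffer=Zr?????rrEEamrVFe
Fragment 5: offset=2 data="hjRHA" -> buffer=ZrhjRHArrEEamrVFe

Answer: ZrhjRHArrEEamrVFe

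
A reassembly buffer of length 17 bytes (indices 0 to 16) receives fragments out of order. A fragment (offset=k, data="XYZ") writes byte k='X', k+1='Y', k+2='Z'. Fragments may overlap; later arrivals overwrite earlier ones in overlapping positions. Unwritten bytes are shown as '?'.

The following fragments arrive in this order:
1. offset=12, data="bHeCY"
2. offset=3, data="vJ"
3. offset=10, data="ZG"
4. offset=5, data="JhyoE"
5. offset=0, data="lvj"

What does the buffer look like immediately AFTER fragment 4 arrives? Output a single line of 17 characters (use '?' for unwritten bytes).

Answer: ???vJJhyoEZGbHeCY

Derivation:
Fragment 1: offset=12 data="bHeCY" -> buffer=????????????bHeCY
Fragment 2: offset=3 data="vJ" -> buffer=???vJ???????bHeCY
Fragment 3: offset=10 data="ZG" -> buffer=???vJ?????ZGbHeCY
Fragment 4: offset=5 data="JhyoE" -> buffer=???vJJhyoEZGbHeCY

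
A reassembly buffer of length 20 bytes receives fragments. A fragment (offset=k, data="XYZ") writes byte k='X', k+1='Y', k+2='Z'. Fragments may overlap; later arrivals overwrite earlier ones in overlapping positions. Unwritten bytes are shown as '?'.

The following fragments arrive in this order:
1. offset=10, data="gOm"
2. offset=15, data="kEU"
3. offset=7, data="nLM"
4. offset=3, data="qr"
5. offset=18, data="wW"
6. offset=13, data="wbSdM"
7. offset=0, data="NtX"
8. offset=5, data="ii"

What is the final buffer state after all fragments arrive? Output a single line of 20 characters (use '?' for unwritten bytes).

Answer: NtXqriinLMgOmwbSdMwW

Derivation:
Fragment 1: offset=10 data="gOm" -> buffer=??????????gOm???????
Fragment 2: offset=15 data="kEU" -> buffer=??????????gOm??kEU??
Fragment 3: offset=7 data="nLM" -> buffer=???????nLMgOm??kEU??
Fragment 4: offset=3 data="qr" -> buffer=???qr??nLMgOm??kEU??
Fragment 5: offset=18 data="wW" -> buffer=???qr??nLMgOm??kEUwW
Fragment 6: offset=13 data="wbSdM" -> buffer=???qr??nLMgOmwbSdMwW
Fragment 7: offset=0 data="NtX" -> buffer=NtXqr??nLMgOmwbSdMwW
Fragment 8: offset=5 data="ii" -> buffer=NtXqriinLMgOmwbSdMwW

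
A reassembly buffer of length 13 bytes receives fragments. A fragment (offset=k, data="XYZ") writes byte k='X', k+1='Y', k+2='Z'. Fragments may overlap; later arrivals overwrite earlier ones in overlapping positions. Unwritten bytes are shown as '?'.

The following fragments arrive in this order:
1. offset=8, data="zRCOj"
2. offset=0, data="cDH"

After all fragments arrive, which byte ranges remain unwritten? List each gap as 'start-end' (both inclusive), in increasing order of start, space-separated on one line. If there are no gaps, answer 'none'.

Fragment 1: offset=8 len=5
Fragment 2: offset=0 len=3
Gaps: 3-7

Answer: 3-7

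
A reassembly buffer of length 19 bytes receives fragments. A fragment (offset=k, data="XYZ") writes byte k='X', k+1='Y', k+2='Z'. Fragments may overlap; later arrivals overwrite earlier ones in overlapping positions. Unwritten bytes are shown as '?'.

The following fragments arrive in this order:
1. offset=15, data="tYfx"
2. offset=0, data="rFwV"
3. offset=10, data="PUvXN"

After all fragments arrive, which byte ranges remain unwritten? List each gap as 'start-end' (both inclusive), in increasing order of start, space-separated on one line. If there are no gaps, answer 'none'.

Fragment 1: offset=15 len=4
Fragment 2: offset=0 len=4
Fragment 3: offset=10 len=5
Gaps: 4-9

Answer: 4-9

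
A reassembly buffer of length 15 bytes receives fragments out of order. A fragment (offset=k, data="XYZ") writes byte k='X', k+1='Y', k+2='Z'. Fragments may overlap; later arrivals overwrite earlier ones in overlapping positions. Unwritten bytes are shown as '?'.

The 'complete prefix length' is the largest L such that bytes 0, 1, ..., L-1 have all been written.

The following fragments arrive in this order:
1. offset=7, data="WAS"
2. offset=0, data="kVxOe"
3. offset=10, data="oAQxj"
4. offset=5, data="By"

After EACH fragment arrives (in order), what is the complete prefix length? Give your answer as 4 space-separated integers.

Fragment 1: offset=7 data="WAS" -> buffer=???????WAS????? -> prefix_len=0
Fragment 2: offset=0 data="kVxOe" -> buffer=kVxOe??WAS????? -> prefix_len=5
Fragment 3: offset=10 data="oAQxj" -> buffer=kVxOe??WASoAQxj -> prefix_len=5
Fragment 4: offset=5 data="By" -> buffer=kVxOeByWASoAQxj -> prefix_len=15

Answer: 0 5 5 15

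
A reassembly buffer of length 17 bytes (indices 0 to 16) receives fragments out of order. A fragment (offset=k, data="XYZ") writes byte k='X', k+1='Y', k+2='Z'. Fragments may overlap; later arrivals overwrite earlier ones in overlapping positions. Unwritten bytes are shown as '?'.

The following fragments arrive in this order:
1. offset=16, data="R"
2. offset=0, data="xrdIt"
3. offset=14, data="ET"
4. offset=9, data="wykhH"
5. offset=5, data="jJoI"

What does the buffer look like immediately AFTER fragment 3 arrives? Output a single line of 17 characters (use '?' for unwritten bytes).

Fragment 1: offset=16 data="R" -> buffer=????????????????R
Fragment 2: offset=0 data="xrdIt" -> buffer=xrdIt???????????R
Fragment 3: offset=14 data="ET" -> buffer=xrdIt?????????ETR

Answer: xrdIt?????????ETR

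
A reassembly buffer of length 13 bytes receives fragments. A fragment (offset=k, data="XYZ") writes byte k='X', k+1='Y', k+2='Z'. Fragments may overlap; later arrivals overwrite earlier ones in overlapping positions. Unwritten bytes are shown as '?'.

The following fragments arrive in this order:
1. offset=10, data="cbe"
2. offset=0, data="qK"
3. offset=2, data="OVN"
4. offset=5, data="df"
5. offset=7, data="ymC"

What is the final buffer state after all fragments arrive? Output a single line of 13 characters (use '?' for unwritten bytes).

Fragment 1: offset=10 data="cbe" -> buffer=??????????cbe
Fragment 2: offset=0 data="qK" -> buffer=qK????????cbe
Fragment 3: offset=2 data="OVN" -> buffer=qKOVN?????cbe
Fragment 4: offset=5 data="df" -> buffer=qKOVNdf???cbe
Fragment 5: offset=7 data="ymC" -> buffer=qKOVNdfymCcbe

Answer: qKOVNdfymCcbe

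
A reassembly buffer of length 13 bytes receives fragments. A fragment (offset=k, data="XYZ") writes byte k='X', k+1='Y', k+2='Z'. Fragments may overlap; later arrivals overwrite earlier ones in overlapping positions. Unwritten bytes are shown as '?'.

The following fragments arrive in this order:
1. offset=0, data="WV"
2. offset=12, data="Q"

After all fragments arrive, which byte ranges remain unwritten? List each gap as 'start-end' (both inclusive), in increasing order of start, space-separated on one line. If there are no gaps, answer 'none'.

Fragment 1: offset=0 len=2
Fragment 2: offset=12 len=1
Gaps: 2-11

Answer: 2-11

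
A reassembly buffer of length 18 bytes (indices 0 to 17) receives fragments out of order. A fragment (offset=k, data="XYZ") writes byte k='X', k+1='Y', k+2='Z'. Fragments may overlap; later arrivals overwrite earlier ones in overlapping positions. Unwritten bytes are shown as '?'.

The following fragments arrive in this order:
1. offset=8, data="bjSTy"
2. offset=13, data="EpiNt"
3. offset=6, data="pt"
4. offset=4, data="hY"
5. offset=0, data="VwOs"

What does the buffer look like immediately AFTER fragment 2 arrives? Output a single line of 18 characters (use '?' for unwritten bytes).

Fragment 1: offset=8 data="bjSTy" -> buffer=????????bjSTy?????
Fragment 2: offset=13 data="EpiNt" -> buffer=????????bjSTyEpiNt

Answer: ????????bjSTyEpiNt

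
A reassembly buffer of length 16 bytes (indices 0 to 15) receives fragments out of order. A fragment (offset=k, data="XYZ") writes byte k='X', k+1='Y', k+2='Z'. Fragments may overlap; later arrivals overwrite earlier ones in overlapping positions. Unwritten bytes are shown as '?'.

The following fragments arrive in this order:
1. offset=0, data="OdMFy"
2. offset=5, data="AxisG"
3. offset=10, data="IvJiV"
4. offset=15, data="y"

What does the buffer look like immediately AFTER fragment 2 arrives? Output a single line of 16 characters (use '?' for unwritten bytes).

Fragment 1: offset=0 data="OdMFy" -> buffer=OdMFy???????????
Fragment 2: offset=5 data="AxisG" -> buffer=OdMFyAxisG??????

Answer: OdMFyAxisG??????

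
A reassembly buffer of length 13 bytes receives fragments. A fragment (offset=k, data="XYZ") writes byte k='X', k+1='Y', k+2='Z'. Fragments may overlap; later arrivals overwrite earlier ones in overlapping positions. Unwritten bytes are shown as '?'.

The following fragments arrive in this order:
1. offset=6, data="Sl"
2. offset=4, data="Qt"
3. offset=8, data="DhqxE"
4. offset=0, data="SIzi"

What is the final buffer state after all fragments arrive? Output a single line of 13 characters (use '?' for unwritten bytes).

Fragment 1: offset=6 data="Sl" -> buffer=??????Sl?????
Fragment 2: offset=4 data="Qt" -> buffer=????QtSl?????
Fragment 3: offset=8 data="DhqxE" -> buffer=????QtSlDhqxE
Fragment 4: offset=0 data="SIzi" -> buffer=SIziQtSlDhqxE

Answer: SIziQtSlDhqxE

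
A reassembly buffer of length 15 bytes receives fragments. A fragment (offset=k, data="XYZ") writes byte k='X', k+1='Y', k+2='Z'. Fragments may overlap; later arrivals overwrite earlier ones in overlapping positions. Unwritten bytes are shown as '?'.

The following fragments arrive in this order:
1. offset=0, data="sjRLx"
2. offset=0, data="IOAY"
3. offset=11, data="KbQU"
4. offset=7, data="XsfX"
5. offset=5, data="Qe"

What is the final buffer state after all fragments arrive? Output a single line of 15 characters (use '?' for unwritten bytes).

Answer: IOAYxQeXsfXKbQU

Derivation:
Fragment 1: offset=0 data="sjRLx" -> buffer=sjRLx??????????
Fragment 2: offset=0 data="IOAY" -> buffer=IOAYx??????????
Fragment 3: offset=11 data="KbQU" -> buffer=IOAYx??????KbQU
Fragment 4: offset=7 data="XsfX" -> buffer=IOAYx??XsfXKbQU
Fragment 5: offset=5 data="Qe" -> buffer=IOAYxQeXsfXKbQU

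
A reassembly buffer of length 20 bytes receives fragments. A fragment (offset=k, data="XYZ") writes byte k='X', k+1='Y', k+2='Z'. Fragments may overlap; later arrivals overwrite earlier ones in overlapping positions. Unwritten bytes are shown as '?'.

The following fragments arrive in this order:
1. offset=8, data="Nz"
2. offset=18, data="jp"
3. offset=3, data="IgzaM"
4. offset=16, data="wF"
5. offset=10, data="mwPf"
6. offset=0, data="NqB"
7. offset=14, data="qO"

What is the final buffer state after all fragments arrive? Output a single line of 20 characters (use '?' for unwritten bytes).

Answer: NqBIgzaMNzmwPfqOwFjp

Derivation:
Fragment 1: offset=8 data="Nz" -> buffer=????????Nz??????????
Fragment 2: offset=18 data="jp" -> buffer=????????Nz????????jp
Fragment 3: offset=3 data="IgzaM" -> buffer=???IgzaMNz????????jp
Fragment 4: offset=16 data="wF" -> buffer=???IgzaMNz??????wFjp
Fragment 5: offset=10 data="mwPf" -> buffer=???IgzaMNzmwPf??wFjp
Fragment 6: offset=0 data="NqB" -> buffer=NqBIgzaMNzmwPf??wFjp
Fragment 7: offset=14 data="qO" -> buffer=NqBIgzaMNzmwPfqOwFjp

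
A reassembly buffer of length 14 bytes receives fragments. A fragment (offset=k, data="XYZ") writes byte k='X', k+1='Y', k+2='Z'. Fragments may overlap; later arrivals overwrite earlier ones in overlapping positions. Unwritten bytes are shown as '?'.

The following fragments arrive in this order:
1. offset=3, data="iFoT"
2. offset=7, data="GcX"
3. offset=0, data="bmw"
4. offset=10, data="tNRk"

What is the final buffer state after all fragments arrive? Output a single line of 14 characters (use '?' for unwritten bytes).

Fragment 1: offset=3 data="iFoT" -> buffer=???iFoT???????
Fragment 2: offset=7 data="GcX" -> buffer=???iFoTGcX????
Fragment 3: offset=0 data="bmw" -> buffer=bmwiFoTGcX????
Fragment 4: offset=10 data="tNRk" -> buffer=bmwiFoTGcXtNRk

Answer: bmwiFoTGcXtNRk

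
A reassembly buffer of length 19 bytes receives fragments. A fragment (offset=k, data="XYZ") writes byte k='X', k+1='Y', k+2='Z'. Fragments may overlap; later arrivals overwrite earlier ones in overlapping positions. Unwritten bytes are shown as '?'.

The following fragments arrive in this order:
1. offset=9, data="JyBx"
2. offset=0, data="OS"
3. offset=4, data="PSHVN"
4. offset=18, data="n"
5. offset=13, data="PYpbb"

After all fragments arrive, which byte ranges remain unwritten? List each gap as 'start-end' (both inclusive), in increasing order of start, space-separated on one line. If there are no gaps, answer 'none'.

Fragment 1: offset=9 len=4
Fragment 2: offset=0 len=2
Fragment 3: offset=4 len=5
Fragment 4: offset=18 len=1
Fragment 5: offset=13 len=5
Gaps: 2-3

Answer: 2-3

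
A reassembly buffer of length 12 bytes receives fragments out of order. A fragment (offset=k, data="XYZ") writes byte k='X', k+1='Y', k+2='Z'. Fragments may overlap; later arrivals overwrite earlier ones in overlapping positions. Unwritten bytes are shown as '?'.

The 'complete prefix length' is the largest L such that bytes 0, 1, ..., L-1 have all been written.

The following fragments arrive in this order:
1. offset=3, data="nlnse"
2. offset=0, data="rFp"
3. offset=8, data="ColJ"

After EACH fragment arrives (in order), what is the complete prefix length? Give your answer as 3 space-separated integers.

Fragment 1: offset=3 data="nlnse" -> buffer=???nlnse???? -> prefix_len=0
Fragment 2: offset=0 data="rFp" -> buffer=rFpnlnse???? -> prefix_len=8
Fragment 3: offset=8 data="ColJ" -> buffer=rFpnlnseColJ -> prefix_len=12

Answer: 0 8 12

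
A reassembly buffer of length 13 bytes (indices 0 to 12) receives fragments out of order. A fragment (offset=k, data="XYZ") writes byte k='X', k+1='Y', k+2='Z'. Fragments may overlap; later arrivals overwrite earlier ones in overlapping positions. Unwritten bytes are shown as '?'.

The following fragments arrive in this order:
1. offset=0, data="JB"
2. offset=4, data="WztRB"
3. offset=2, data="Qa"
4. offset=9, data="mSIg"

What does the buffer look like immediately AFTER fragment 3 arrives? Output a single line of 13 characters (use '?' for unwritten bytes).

Answer: JBQaWztRB????

Derivation:
Fragment 1: offset=0 data="JB" -> buffer=JB???????????
Fragment 2: offset=4 data="WztRB" -> buffer=JB??WztRB????
Fragment 3: offset=2 data="Qa" -> buffer=JBQaWztRB????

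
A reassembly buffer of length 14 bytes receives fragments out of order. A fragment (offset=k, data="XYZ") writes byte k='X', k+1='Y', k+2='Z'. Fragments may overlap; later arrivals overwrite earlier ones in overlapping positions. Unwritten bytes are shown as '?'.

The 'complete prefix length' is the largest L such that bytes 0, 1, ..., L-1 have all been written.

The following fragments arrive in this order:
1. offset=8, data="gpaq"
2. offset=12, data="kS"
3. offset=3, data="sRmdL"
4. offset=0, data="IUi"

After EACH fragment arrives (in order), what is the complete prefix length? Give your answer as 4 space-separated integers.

Fragment 1: offset=8 data="gpaq" -> buffer=????????gpaq?? -> prefix_len=0
Fragment 2: offset=12 data="kS" -> buffer=????????gpaqkS -> prefix_len=0
Fragment 3: offset=3 data="sRmdL" -> buffer=???sRmdLgpaqkS -> prefix_len=0
Fragment 4: offset=0 data="IUi" -> buffer=IUisRmdLgpaqkS -> prefix_len=14

Answer: 0 0 0 14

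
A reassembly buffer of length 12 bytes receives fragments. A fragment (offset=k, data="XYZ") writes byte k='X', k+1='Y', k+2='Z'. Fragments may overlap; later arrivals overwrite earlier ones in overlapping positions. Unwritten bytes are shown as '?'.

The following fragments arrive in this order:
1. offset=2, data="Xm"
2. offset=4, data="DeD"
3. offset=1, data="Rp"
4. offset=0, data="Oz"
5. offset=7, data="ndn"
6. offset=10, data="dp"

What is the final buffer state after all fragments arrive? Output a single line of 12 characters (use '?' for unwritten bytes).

Fragment 1: offset=2 data="Xm" -> buffer=??Xm????????
Fragment 2: offset=4 data="DeD" -> buffer=??XmDeD?????
Fragment 3: offset=1 data="Rp" -> buffer=?RpmDeD?????
Fragment 4: offset=0 data="Oz" -> buffer=OzpmDeD?????
Fragment 5: offset=7 data="ndn" -> buffer=OzpmDeDndn??
Fragment 6: offset=10 data="dp" -> buffer=OzpmDeDndndp

Answer: OzpmDeDndndp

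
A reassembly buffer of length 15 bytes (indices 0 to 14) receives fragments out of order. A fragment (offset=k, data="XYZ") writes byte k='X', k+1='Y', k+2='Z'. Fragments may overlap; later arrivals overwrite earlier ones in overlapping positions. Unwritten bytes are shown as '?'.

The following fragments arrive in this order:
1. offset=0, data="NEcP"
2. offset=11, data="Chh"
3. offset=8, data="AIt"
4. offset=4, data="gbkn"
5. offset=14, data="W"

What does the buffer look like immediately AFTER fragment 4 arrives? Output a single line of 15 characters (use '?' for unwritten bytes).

Fragment 1: offset=0 data="NEcP" -> buffer=NEcP???????????
Fragment 2: offset=11 data="Chh" -> buffer=NEcP???????Chh?
Fragment 3: offset=8 data="AIt" -> buffer=NEcP????AItChh?
Fragment 4: offset=4 data="gbkn" -> buffer=NEcPgbknAItChh?

Answer: NEcPgbknAItChh?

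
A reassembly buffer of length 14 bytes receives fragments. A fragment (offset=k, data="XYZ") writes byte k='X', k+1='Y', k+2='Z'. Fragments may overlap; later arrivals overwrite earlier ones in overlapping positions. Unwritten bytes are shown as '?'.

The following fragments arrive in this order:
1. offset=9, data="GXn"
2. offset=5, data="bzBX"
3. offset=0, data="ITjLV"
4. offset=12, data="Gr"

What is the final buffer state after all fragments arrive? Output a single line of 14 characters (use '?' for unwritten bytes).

Fragment 1: offset=9 data="GXn" -> buffer=?????????GXn??
Fragment 2: offset=5 data="bzBX" -> buffer=?????bzBXGXn??
Fragment 3: offset=0 data="ITjLV" -> buffer=ITjLVbzBXGXn??
Fragment 4: offset=12 data="Gr" -> buffer=ITjLVbzBXGXnGr

Answer: ITjLVbzBXGXnGr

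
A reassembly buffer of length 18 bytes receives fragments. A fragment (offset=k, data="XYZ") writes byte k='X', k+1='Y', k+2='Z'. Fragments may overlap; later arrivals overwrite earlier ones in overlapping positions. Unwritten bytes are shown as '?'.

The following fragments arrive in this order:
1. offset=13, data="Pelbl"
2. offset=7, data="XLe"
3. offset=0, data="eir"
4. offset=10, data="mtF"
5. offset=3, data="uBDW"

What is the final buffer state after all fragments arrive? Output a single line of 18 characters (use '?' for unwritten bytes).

Fragment 1: offset=13 data="Pelbl" -> buffer=?????????????Pelbl
Fragment 2: offset=7 data="XLe" -> buffer=???????XLe???Pelbl
Fragment 3: offset=0 data="eir" -> buffer=eir????XLe???Pelbl
Fragment 4: offset=10 data="mtF" -> buffer=eir????XLemtFPelbl
Fragment 5: offset=3 data="uBDW" -> buffer=eiruBDWXLemtFPelbl

Answer: eiruBDWXLemtFPelbl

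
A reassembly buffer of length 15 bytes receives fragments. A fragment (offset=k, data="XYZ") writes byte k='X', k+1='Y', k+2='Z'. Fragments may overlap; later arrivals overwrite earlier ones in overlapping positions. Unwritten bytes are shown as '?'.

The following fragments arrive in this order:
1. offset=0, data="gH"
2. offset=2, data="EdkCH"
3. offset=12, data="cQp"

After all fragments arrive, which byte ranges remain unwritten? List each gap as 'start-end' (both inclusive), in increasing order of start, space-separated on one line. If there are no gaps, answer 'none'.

Fragment 1: offset=0 len=2
Fragment 2: offset=2 len=5
Fragment 3: offset=12 len=3
Gaps: 7-11

Answer: 7-11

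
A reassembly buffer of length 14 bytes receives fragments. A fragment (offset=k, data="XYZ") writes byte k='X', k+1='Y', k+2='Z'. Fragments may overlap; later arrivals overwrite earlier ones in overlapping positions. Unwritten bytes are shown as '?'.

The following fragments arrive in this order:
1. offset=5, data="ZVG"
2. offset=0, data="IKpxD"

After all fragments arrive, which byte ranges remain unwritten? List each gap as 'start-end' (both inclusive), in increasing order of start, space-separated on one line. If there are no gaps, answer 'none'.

Fragment 1: offset=5 len=3
Fragment 2: offset=0 len=5
Gaps: 8-13

Answer: 8-13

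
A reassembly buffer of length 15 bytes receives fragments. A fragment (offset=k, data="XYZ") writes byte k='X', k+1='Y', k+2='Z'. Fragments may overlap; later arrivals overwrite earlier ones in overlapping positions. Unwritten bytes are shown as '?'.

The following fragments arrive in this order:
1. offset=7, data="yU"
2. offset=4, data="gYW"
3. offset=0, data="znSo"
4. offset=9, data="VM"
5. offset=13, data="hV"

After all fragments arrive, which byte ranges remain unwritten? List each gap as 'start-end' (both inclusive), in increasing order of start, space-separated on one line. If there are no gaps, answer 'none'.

Fragment 1: offset=7 len=2
Fragment 2: offset=4 len=3
Fragment 3: offset=0 len=4
Fragment 4: offset=9 len=2
Fragment 5: offset=13 len=2
Gaps: 11-12

Answer: 11-12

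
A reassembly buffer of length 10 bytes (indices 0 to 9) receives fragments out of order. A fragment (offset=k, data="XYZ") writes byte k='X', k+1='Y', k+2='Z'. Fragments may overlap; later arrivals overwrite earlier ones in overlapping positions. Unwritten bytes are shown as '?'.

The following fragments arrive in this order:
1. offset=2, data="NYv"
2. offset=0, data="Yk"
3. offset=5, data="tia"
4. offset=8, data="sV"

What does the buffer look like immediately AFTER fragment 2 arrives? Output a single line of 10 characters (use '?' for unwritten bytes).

Answer: YkNYv?????

Derivation:
Fragment 1: offset=2 data="NYv" -> buffer=??NYv?????
Fragment 2: offset=0 data="Yk" -> buffer=YkNYv?????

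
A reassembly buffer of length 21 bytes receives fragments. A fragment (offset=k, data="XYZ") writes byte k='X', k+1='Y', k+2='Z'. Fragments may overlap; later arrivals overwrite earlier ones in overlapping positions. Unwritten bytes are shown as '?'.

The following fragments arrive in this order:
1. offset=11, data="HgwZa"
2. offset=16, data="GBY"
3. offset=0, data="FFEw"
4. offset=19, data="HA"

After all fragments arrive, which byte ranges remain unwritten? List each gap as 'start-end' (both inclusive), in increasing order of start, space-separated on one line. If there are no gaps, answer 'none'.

Fragment 1: offset=11 len=5
Fragment 2: offset=16 len=3
Fragment 3: offset=0 len=4
Fragment 4: offset=19 len=2
Gaps: 4-10

Answer: 4-10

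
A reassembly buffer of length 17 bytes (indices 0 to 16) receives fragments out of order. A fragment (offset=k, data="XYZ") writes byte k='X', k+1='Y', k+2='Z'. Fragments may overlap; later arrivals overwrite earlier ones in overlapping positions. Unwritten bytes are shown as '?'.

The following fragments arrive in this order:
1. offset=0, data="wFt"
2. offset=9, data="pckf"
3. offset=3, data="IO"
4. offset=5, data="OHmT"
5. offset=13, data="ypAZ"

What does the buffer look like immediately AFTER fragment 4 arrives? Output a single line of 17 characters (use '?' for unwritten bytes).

Fragment 1: offset=0 data="wFt" -> buffer=wFt??????????????
Fragment 2: offset=9 data="pckf" -> buffer=wFt??????pckf????
Fragment 3: offset=3 data="IO" -> buffer=wFtIO????pckf????
Fragment 4: offset=5 data="OHmT" -> buffer=wFtIOOHmTpckf????

Answer: wFtIOOHmTpckf????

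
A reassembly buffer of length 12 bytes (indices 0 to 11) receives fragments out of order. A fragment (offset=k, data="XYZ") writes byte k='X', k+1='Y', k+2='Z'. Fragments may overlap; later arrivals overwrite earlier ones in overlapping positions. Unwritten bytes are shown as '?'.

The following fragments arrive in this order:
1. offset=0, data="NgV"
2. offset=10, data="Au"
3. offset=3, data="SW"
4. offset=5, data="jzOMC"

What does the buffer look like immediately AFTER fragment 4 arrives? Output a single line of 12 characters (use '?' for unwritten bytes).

Answer: NgVSWjzOMCAu

Derivation:
Fragment 1: offset=0 data="NgV" -> buffer=NgV?????????
Fragment 2: offset=10 data="Au" -> buffer=NgV???????Au
Fragment 3: offset=3 data="SW" -> buffer=NgVSW?????Au
Fragment 4: offset=5 data="jzOMC" -> buffer=NgVSWjzOMCAu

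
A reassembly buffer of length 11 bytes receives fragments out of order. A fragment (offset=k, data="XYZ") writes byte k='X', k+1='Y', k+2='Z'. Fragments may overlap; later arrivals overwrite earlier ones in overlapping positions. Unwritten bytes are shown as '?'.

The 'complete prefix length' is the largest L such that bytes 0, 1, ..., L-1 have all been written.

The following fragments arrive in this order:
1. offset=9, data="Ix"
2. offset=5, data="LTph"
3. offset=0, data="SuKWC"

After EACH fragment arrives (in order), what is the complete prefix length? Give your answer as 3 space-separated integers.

Answer: 0 0 11

Derivation:
Fragment 1: offset=9 data="Ix" -> buffer=?????????Ix -> prefix_len=0
Fragment 2: offset=5 data="LTph" -> buffer=?????LTphIx -> prefix_len=0
Fragment 3: offset=0 data="SuKWC" -> buffer=SuKWCLTphIx -> prefix_len=11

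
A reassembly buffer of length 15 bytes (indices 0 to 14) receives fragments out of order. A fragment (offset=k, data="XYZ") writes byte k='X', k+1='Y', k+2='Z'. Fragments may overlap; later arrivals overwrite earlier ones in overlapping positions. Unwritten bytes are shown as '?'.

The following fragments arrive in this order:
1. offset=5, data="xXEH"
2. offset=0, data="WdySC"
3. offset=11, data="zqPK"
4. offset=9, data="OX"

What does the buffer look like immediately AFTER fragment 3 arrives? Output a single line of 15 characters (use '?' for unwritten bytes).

Fragment 1: offset=5 data="xXEH" -> buffer=?????xXEH??????
Fragment 2: offset=0 data="WdySC" -> buffer=WdySCxXEH??????
Fragment 3: offset=11 data="zqPK" -> buffer=WdySCxXEH??zqPK

Answer: WdySCxXEH??zqPK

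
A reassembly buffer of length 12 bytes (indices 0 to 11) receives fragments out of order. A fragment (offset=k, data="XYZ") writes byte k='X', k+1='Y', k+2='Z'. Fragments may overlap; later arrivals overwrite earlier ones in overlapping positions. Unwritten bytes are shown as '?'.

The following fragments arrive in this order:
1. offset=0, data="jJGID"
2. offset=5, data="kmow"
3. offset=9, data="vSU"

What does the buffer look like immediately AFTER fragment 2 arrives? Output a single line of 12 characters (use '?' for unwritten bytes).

Fragment 1: offset=0 data="jJGID" -> buffer=jJGID???????
Fragment 2: offset=5 data="kmow" -> buffer=jJGIDkmow???

Answer: jJGIDkmow???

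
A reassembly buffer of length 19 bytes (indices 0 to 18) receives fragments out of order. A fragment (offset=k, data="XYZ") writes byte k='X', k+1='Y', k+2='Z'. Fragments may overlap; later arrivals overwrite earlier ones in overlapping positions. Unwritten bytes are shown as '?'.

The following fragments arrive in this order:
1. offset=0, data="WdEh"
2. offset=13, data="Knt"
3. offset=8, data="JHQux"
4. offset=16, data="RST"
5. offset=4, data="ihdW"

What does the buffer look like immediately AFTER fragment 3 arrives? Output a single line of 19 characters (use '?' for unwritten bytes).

Answer: WdEh????JHQuxKnt???

Derivation:
Fragment 1: offset=0 data="WdEh" -> buffer=WdEh???????????????
Fragment 2: offset=13 data="Knt" -> buffer=WdEh?????????Knt???
Fragment 3: offset=8 data="JHQux" -> buffer=WdEh????JHQuxKnt???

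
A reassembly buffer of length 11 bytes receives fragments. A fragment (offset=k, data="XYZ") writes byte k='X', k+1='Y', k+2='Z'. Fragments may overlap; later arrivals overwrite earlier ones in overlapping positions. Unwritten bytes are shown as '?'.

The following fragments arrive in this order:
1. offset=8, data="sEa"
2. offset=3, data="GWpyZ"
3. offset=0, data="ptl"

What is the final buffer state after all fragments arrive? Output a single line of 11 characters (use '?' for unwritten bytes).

Fragment 1: offset=8 data="sEa" -> buffer=????????sEa
Fragment 2: offset=3 data="GWpyZ" -> buffer=???GWpyZsEa
Fragment 3: offset=0 data="ptl" -> buffer=ptlGWpyZsEa

Answer: ptlGWpyZsEa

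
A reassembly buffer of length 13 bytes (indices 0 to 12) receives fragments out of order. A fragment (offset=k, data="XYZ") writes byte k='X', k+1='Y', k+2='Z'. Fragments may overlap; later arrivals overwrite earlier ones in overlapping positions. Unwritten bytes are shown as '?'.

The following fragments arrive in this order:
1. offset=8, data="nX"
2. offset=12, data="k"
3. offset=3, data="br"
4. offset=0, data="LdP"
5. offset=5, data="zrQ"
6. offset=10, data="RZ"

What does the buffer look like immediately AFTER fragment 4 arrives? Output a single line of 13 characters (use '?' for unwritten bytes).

Fragment 1: offset=8 data="nX" -> buffer=????????nX???
Fragment 2: offset=12 data="k" -> buffer=????????nX??k
Fragment 3: offset=3 data="br" -> buffer=???br???nX??k
Fragment 4: offset=0 data="LdP" -> buffer=LdPbr???nX??k

Answer: LdPbr???nX??k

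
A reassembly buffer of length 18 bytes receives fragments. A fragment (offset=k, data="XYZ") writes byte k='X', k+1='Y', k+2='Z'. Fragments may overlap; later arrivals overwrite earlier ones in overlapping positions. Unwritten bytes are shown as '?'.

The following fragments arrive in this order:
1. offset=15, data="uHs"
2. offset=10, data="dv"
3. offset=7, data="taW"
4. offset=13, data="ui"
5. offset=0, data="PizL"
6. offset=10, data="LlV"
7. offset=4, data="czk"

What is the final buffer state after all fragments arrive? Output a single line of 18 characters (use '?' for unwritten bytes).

Answer: PizLczktaWLlVuiuHs

Derivation:
Fragment 1: offset=15 data="uHs" -> buffer=???????????????uHs
Fragment 2: offset=10 data="dv" -> buffer=??????????dv???uHs
Fragment 3: offset=7 data="taW" -> buffer=???????taWdv???uHs
Fragment 4: offset=13 data="ui" -> buffer=???????taWdv?uiuHs
Fragment 5: offset=0 data="PizL" -> buffer=PizL???taWdv?uiuHs
Fragment 6: offset=10 data="LlV" -> buffer=PizL???taWLlVuiuHs
Fragment 7: offset=4 data="czk" -> buffer=PizLczktaWLlVuiuHs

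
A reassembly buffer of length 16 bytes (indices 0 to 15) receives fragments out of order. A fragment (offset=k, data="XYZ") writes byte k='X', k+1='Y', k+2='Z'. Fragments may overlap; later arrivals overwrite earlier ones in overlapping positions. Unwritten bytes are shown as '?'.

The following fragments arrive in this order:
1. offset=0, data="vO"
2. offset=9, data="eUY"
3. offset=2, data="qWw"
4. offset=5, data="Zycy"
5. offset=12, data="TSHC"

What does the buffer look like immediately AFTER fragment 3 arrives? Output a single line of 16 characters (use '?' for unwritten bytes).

Answer: vOqWw????eUY????

Derivation:
Fragment 1: offset=0 data="vO" -> buffer=vO??????????????
Fragment 2: offset=9 data="eUY" -> buffer=vO???????eUY????
Fragment 3: offset=2 data="qWw" -> buffer=vOqWw????eUY????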